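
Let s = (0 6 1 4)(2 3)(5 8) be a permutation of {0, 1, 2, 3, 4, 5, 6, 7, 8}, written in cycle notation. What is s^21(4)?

4 lies in the 4-cycle (0 6 1 4).
Powers repeat with period 4 on this cycle, and 21 mod 4 = 1, so s^21(4) = s^1(4).
Stepping 1 place around the cycle: 4 → 0.

0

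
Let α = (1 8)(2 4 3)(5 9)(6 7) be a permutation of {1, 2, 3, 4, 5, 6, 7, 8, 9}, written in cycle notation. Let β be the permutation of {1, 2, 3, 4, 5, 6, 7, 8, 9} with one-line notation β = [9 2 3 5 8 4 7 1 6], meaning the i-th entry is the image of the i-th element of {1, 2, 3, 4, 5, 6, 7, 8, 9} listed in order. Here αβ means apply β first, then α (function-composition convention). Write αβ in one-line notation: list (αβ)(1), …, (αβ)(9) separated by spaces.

(αβ)(x) = α(β(x)). Computing each image: α(β(1)) = α(9) = 5, α(β(2)) = α(2) = 4, α(β(3)) = α(3) = 2, α(β(4)) = α(5) = 9, α(β(5)) = α(8) = 1, α(β(6)) = α(4) = 3, α(β(7)) = α(7) = 6, α(β(8)) = α(1) = 8, α(β(9)) = α(6) = 7.
Hence αβ = [5 4 2 9 1 3 6 8 7].

5 4 2 9 1 3 6 8 7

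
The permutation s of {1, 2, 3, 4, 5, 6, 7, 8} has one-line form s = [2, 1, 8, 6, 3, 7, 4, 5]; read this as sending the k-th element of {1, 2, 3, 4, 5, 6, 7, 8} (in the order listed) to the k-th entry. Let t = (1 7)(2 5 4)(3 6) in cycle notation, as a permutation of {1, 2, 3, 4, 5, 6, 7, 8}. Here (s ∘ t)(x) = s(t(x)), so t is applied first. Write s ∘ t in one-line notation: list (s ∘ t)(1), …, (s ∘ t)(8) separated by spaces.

Chase each element through t then s: 1 → 7 → 4; 2 → 5 → 3; 3 → 6 → 7; 4 → 2 → 1; 5 → 4 → 6; 6 → 3 → 8; 7 → 1 → 2; 8 → 8 → 5.
Collecting the images, s ∘ t = [4 3 7 1 6 8 2 5].

4 3 7 1 6 8 2 5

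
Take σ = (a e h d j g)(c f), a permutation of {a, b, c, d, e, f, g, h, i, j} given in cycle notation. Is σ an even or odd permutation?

even

The cycle lengths are 6, 2, 1, 1.
A cycle of length ℓ contributes ℓ−1 transpositions, so σ is a product of 5 + 1 = 6 transpositions — even.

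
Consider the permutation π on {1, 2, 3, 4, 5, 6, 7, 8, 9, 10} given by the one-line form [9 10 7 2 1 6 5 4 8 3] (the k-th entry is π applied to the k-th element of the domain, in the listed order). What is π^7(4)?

Tracing 4 → 2 → … returns to 4 after 9 steps, so 4 lies in a 9-cycle (1, 9, 8, 4, 2, 10, 3, 7, 5).
Stepping 7 places around the cycle: 4 → 2 → 10 → 3 → 7 → 5 → 1 → 9.

9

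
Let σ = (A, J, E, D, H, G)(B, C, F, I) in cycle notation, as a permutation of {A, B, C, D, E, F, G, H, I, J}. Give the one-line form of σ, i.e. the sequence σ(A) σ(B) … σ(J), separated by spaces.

J C F H D I A G B E

Each element maps to the next entry in its cycle (wrapping to the front): A↦J, B↦C, C↦F, D↦H, E↦D, F↦I, G↦A, H↦G, I↦B, J↦E.
So the one-line form is J C F H D I A G B E.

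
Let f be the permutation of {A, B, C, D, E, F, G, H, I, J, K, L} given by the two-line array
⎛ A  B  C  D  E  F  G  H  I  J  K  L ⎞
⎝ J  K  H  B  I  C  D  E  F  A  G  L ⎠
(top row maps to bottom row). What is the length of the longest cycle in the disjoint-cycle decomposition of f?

Decomposing into disjoint cycles gives (A J)(B K G D)(C H E I F); the longest has length 5.

5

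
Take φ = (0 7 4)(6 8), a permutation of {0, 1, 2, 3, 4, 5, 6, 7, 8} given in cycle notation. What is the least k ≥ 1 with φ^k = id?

6

The disjoint cycles have lengths 3, 2, 1, 1, 1, 1.
Since disjoint cycles commute, ord(φ) = lcm(3, 2) = 6.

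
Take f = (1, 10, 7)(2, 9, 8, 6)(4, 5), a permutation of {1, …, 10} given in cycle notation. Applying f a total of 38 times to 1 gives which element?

7

1 lies in the 3-cycle (1, 10, 7).
Since the cycle has length 3, f^38 acts on it the same as f^2 (38 mod 3 = 2).
Stepping 2 places around the cycle: 1 → 10 → 7.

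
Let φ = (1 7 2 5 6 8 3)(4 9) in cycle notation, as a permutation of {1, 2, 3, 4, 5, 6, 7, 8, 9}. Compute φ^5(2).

2 lies in the 7-cycle (1 7 2 5 6 8 3).
Advancing 5 steps from 2: 2 → 5 → 6 → 8 → 3 → 1.

1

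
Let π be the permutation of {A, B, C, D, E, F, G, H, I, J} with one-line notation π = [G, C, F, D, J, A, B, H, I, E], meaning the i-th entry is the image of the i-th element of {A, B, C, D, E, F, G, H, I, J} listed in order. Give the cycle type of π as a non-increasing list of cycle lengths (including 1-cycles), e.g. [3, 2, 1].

[5, 2, 1, 1, 1]

The disjoint cycles are (A, G, B, C, F)(D)(E, J)(H)(I), with lengths 5, 2, 1, 1, 1 in non-increasing order.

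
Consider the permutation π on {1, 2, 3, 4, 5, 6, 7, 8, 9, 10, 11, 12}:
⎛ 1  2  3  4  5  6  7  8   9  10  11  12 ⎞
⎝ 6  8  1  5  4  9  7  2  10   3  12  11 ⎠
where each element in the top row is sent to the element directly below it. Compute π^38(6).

Tracing 6 → 9 → … returns to 6 after 5 steps, so 6 lies in a 5-cycle (1, 6, 9, 10, 3).
Since the cycle has length 5, π^38 acts on it the same as π^3 (38 mod 5 = 3).
Advancing 3 steps from 6: 6 → 9 → 10 → 3.

3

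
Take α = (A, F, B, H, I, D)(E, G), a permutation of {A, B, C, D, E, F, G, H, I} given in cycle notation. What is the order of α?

6

The disjoint cycles have lengths 6, 2, 1.
The order of α is the least common multiple of its cycle lengths: lcm(6, 2) = 6.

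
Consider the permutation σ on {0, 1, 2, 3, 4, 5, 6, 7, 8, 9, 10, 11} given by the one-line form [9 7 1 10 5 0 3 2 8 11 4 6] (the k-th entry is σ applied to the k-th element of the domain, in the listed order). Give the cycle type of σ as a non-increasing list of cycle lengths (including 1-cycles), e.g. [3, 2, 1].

[8, 3, 1]

The disjoint cycles are (0 9 11 6 3 10 4 5)(1 7 2)(8), with lengths 8, 3, 1 in non-increasing order.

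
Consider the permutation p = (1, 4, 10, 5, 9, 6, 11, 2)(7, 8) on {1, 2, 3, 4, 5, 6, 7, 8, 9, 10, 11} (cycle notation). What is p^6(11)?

9

11 lies in the 8-cycle (1, 4, 10, 5, 9, 6, 11, 2).
Stepping 6 places around the cycle: 11 → 2 → 1 → 4 → 10 → 5 → 9.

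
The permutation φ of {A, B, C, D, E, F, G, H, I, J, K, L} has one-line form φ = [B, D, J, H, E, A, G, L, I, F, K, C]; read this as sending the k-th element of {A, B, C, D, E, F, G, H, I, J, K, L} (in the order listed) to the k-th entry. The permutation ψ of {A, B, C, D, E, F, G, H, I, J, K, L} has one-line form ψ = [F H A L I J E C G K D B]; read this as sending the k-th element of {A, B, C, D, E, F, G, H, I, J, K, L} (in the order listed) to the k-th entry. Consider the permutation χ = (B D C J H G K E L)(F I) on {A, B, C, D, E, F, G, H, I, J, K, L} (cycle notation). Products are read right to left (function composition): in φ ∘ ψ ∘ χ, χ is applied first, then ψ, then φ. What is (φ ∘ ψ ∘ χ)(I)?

F

Apply the permutations in order: χ(I) = F, then ψ(F) = J, then φ(J) = F. So (φ ∘ ψ ∘ χ)(I) = F.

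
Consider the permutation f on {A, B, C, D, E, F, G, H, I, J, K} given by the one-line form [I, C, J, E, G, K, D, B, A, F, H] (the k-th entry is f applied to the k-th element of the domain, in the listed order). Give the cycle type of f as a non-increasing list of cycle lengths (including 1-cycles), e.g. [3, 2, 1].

[6, 3, 2]

The disjoint cycles are (A I)(B C J F K H)(D E G), with lengths 6, 3, 2 in non-increasing order.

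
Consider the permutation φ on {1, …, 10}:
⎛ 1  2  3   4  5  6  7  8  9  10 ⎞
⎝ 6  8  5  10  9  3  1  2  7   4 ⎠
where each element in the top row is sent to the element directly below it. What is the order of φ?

Writing φ as disjoint cycles, the cycle lengths are 6, 2, 2.
The order of φ is the least common multiple of its cycle lengths: lcm(6, 2, 2) = 6.

6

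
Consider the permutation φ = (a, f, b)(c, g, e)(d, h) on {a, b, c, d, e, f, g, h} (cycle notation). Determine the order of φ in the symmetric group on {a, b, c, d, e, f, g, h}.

The cycle type of φ is (3, 3, 2).
Since disjoint cycles commute, ord(φ) = lcm(3, 3, 2) = 6.

6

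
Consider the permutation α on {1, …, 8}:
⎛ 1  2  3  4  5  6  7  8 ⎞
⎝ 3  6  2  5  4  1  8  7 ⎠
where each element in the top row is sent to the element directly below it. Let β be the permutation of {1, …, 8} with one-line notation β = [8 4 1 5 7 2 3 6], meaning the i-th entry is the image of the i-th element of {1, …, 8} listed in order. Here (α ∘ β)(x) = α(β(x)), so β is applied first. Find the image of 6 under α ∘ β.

(α ∘ β)(6) = α(β(6)). β(6) = 2, then α(2) = 6. So (α ∘ β)(6) = 6.

6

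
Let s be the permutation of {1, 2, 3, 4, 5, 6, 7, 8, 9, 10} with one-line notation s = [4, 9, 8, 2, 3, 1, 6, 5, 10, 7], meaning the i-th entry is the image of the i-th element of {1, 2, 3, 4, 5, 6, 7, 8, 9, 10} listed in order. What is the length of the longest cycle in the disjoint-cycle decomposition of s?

Decomposing into disjoint cycles gives (1 4 2 9 10 7 6)(3 8 5); the longest has length 7.

7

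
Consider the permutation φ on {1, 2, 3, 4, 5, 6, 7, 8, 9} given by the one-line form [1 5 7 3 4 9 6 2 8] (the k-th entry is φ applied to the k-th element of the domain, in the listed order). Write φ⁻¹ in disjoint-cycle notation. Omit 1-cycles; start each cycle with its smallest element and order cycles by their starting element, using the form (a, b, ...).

The cycle decomposition of φ is (2, 5, 4, 3, 7, 6, 9, 8).
The inverse reverses every cycle; in canonical form, φ⁻¹ = (2, 8, 9, 6, 7, 3, 4, 5).

(2, 8, 9, 6, 7, 3, 4, 5)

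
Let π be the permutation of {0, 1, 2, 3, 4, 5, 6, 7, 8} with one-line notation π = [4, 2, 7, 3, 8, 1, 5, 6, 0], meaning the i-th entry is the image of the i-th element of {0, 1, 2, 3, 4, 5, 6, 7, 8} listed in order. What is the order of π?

15

The disjoint-cycle form of π has cycle lengths 5, 3, 1.
The order of π is the least common multiple of its cycle lengths: lcm(5, 3) = 15.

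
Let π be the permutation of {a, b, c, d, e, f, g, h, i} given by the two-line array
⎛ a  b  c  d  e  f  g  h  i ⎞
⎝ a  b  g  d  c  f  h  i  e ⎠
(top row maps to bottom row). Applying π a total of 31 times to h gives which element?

Tracing h → i → … returns to h after 5 steps, so h lies in a 5-cycle (c, g, h, i, e).
On a 5-cycle, π^5 is the identity, so π^31 = π^1 there (31 ≡ 1 mod 5).
Advancing 1 step from h: h → i.

i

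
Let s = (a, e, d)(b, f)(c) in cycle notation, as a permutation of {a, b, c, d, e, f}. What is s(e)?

d

Within (a, e, d), e ↦ d.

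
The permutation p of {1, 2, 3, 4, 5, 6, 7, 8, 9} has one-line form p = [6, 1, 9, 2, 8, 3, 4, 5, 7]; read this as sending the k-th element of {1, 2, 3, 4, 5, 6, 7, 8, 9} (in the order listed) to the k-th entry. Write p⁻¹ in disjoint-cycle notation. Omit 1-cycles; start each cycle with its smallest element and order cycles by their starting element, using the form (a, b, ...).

(1, 2, 4, 7, 9, 3, 6)(5, 8)

First write p in disjoint cycles: (1, 6, 3, 9, 7, 4, 2)(5, 8).
Reversing each cycle (and rotating so the smallest element leads) gives p⁻¹ = (1, 2, 4, 7, 9, 3, 6)(5, 8).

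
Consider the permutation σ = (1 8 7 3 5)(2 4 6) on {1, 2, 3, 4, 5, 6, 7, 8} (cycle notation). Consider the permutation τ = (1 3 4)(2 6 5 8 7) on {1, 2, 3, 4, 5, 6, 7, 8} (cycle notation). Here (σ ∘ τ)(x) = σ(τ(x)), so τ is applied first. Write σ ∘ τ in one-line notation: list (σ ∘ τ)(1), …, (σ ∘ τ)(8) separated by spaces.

Chase each element through τ then σ: 1 → 3 → 5; 2 → 6 → 2; 3 → 4 → 6; 4 → 1 → 8; 5 → 8 → 7; 6 → 5 → 1; 7 → 2 → 4; 8 → 7 → 3.
Collecting the images, σ ∘ τ = [5 2 6 8 7 1 4 3].

5 2 6 8 7 1 4 3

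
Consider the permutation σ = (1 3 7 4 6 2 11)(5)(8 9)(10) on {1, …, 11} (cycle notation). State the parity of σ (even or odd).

odd

The cycle lengths are 7, 2, 1, 1.
A cycle is odd iff its length is even; σ has 1 even-length cycle, so sgn(σ) = (−1)^1 and σ is odd.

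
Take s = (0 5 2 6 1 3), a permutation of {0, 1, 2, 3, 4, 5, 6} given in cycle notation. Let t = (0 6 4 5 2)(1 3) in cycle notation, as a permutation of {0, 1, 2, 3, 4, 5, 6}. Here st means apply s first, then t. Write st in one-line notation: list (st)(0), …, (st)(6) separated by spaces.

2 1 4 6 5 0 3

(st)(x) = t(s(x)). Computing each image: t(s(0)) = t(5) = 2, t(s(1)) = t(3) = 1, t(s(2)) = t(6) = 4, t(s(3)) = t(0) = 6, t(s(4)) = t(4) = 5, t(s(5)) = t(2) = 0, t(s(6)) = t(1) = 3.
Hence st = [2 1 4 6 5 0 3].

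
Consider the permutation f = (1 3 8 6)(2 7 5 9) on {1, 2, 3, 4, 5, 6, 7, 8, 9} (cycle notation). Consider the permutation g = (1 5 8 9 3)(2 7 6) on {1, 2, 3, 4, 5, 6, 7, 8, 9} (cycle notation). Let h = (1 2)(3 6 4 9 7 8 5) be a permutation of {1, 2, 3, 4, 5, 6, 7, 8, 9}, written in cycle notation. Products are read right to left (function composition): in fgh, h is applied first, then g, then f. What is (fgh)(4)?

8

Chase 4: h(4) = 9; g(9) = 3; f(3) = 8. Hence (fgh)(4) = 8.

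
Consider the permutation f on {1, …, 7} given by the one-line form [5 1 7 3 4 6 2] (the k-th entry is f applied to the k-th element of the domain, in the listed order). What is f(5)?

4

5 is element number 5 of the domain, and entry number 5 of the one-line form is 4, so f(5) = 4.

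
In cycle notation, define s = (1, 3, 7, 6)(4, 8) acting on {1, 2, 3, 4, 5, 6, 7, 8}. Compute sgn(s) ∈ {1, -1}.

The cycle lengths are 4, 2, 1, 1.
A cycle is odd iff its length is even; s has 2 even-length cycles, so sgn(s) = (−1)^2 and s is even.

1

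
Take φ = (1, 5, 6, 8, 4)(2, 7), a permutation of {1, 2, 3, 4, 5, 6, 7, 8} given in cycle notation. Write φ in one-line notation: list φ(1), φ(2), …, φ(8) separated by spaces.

Reading each image from the cycles: 1↦5, 2↦7, 3↦3, 4↦1, 5↦6, 6↦8, 7↦2, 8↦4.
So the one-line form is 5 7 3 1 6 8 2 4.

5 7 3 1 6 8 2 4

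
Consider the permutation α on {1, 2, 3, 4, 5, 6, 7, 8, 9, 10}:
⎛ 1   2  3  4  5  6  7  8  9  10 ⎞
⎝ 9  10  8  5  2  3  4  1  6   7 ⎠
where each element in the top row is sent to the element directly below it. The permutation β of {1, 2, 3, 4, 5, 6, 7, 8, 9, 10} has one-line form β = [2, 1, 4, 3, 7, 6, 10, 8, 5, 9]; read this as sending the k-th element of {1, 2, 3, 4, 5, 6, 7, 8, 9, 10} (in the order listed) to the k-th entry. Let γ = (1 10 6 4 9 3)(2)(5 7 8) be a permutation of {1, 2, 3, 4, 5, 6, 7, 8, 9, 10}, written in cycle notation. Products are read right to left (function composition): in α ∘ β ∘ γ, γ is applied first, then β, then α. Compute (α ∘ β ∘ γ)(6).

8

Chase 6: γ(6) = 4; β(4) = 3; α(3) = 8. Hence (α ∘ β ∘ γ)(6) = 8.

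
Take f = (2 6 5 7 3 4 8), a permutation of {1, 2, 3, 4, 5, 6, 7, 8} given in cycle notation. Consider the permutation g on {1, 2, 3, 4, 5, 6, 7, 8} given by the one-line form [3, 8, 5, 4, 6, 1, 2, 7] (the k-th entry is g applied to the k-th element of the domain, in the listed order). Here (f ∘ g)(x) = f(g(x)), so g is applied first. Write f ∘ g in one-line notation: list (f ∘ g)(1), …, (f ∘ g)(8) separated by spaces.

(f ∘ g)(x) = f(g(x)). Computing each image: f(g(1)) = f(3) = 4, f(g(2)) = f(8) = 2, f(g(3)) = f(5) = 7, f(g(4)) = f(4) = 8, f(g(5)) = f(6) = 5, f(g(6)) = f(1) = 1, f(g(7)) = f(2) = 6, f(g(8)) = f(7) = 3.
Hence f ∘ g = [4 2 7 8 5 1 6 3].

4 2 7 8 5 1 6 3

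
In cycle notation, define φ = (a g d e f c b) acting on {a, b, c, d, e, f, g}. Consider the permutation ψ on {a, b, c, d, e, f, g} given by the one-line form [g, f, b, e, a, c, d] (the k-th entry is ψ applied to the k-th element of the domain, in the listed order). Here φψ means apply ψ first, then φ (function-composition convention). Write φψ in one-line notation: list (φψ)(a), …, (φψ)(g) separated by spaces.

d c a f g b e

For each element, apply ψ then φ: a → g → d; b → f → c; c → b → a; d → e → f; e → a → g; f → c → b; g → d → e.
So φψ in one-line form is d c a f g b e.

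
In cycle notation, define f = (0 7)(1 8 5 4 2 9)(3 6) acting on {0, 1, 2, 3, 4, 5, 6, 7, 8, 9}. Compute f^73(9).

1

9 lies in the 6-cycle (1 8 5 4 2 9).
On a 6-cycle, f^6 is the identity, so f^73 = f^1 there (73 ≡ 1 mod 6).
Stepping 1 place around the cycle: 9 → 1.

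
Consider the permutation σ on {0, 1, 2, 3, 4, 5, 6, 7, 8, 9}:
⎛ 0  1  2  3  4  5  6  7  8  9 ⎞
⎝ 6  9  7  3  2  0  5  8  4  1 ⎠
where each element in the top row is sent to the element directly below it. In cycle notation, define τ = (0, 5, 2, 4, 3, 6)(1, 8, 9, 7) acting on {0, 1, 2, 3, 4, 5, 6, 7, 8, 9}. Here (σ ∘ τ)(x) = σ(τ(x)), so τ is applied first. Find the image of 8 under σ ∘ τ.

1

First apply τ: τ(8) = 9, then σ(9) = 1. Thus (σ ∘ τ)(8) = 1.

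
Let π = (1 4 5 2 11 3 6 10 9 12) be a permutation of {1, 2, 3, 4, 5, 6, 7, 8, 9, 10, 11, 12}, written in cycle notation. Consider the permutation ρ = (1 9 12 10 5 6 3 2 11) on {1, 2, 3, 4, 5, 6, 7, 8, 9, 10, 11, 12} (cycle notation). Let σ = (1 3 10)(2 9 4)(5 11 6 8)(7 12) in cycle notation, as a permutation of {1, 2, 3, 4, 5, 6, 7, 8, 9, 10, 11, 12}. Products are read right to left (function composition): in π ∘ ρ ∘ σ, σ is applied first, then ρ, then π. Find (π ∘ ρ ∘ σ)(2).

1

(π ∘ ρ ∘ σ)(2) = π(ρ(σ(2))). σ(2) = 9, then ρ(9) = 12, then π(12) = 1, so the result is 1.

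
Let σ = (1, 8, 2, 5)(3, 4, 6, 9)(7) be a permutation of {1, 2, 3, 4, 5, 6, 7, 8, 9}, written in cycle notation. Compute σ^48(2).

2

2 lies in the 4-cycle (1, 8, 2, 5).
Powers repeat with period 4 on this cycle, and 48 mod 4 = 0, so σ^48(2) = σ^0(2).
So σ^48(2) = 2.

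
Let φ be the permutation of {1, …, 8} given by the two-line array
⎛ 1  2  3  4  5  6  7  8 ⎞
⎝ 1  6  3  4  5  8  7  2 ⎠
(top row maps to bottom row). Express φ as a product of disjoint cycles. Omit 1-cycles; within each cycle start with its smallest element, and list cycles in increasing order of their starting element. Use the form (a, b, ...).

From 2: 2 → 6 → 8 → 2, closing the cycle (2, 6, 8).
Continuing from each remaining unvisited element yields (2, 6, 8).

(2, 6, 8)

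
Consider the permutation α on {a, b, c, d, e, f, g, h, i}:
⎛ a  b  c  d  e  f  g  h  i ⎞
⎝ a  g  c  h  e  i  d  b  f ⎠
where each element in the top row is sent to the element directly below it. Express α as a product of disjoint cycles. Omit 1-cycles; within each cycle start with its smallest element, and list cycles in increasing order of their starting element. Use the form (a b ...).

From b: b → g → d → h → b, closing the cycle (b g d h).
Repeating from the next unused element and collecting all non-trivial cycles gives (b g d h)(f i).

(b g d h)(f i)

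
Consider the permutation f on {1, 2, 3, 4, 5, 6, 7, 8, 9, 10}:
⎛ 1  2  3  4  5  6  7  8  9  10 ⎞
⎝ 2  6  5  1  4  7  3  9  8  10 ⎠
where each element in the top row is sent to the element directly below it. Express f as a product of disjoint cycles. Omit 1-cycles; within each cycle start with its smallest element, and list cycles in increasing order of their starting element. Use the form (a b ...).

(1 2 6 7 3 5 4)(8 9)

Start at 1 and follow images: 1 → 2 → 6 → 7 → 3 → 5 → 4 → 1, giving the cycle (1 2 6 7 3 5 4).
Continuing from each remaining unvisited element yields (1 2 6 7 3 5 4)(8 9).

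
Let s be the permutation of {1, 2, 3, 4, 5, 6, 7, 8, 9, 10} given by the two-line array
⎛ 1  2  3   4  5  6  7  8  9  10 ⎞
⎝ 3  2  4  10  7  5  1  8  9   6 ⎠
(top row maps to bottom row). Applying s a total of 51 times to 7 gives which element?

Tracing 7 → 1 → … returns to 7 after 7 steps, so 7 lies in a 7-cycle (1, 3, 4, 10, 6, 5, 7).
On a 7-cycle, s^7 is the identity, so s^51 = s^2 there (51 ≡ 2 mod 7).
Advancing 2 steps from 7: 7 → 1 → 3.

3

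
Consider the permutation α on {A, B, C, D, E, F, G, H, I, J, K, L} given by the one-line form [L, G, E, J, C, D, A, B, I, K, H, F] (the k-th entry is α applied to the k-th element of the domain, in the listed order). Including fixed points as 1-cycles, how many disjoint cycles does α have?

3

The cycle decomposition is (A L F D J K H B G)(C E)(I), which has 3 cycles (counting 1-cycles).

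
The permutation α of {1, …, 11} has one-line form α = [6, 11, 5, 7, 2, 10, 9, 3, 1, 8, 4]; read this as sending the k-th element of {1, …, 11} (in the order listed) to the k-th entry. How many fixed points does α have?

No element satisfies α(x) = x, so there are 0 fixed points.

0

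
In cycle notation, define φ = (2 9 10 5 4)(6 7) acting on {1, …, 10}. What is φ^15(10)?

10

10 lies in the 5-cycle (2 9 10 5 4).
Since the cycle has length 5, φ^15 acts on it the same as φ^0 (15 mod 5 = 0).
So φ^15(10) = 10.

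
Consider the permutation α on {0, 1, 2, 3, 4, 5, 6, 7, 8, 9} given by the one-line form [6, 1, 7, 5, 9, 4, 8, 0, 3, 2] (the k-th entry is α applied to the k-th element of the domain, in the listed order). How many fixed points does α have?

The fixed points (elements with α(x) = x) are {1}, so there is 1.

1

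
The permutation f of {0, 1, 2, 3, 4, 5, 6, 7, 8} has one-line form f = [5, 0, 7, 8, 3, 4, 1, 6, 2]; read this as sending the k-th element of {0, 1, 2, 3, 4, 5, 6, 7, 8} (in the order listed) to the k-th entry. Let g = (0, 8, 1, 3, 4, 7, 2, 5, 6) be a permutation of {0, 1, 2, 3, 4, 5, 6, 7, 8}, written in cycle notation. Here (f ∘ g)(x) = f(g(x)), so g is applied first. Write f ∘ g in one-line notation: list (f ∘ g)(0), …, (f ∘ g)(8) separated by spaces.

For each element, apply g then f: 0 → 8 → 2; 1 → 3 → 8; 2 → 5 → 4; 3 → 4 → 3; 4 → 7 → 6; 5 → 6 → 1; 6 → 0 → 5; 7 → 2 → 7; 8 → 1 → 0.
Collecting the images, f ∘ g = [2 8 4 3 6 1 5 7 0].

2 8 4 3 6 1 5 7 0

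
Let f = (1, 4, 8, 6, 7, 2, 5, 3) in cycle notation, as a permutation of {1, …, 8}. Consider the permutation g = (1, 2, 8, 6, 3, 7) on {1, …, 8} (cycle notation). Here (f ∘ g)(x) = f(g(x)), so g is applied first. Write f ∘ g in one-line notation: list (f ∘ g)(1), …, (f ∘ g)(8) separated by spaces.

Chase each element through g then f: 1 → 2 → 5; 2 → 8 → 6; 3 → 7 → 2; 4 → 4 → 8; 5 → 5 → 3; 6 → 3 → 1; 7 → 1 → 4; 8 → 6 → 7.
Collecting the images, f ∘ g = [5 6 2 8 3 1 4 7].

5 6 2 8 3 1 4 7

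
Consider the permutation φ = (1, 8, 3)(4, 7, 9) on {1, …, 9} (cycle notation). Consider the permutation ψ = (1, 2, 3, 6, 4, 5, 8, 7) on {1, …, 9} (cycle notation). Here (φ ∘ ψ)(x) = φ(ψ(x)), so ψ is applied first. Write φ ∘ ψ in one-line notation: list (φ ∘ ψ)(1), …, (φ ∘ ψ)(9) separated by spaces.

For each element, apply ψ then φ: 1 → 2 → 2; 2 → 3 → 1; 3 → 6 → 6; 4 → 5 → 5; 5 → 8 → 3; 6 → 4 → 7; 7 → 1 → 8; 8 → 7 → 9; 9 → 9 → 4.
Collecting the images, φ ∘ ψ = [2 1 6 5 3 7 8 9 4].

2 1 6 5 3 7 8 9 4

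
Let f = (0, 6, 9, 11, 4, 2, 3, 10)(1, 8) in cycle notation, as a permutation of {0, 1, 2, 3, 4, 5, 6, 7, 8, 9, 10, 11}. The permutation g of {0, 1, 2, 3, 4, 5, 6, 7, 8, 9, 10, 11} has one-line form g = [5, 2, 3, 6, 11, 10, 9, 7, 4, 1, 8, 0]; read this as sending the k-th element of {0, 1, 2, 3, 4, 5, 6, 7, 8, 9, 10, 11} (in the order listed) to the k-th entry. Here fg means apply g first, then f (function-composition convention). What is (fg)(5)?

First apply g: g(5) = 10, then f(10) = 0. Thus (fg)(5) = 0.

0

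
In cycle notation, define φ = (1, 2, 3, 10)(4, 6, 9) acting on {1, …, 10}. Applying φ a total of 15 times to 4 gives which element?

4

4 lies in the 3-cycle (4, 6, 9).
On a 3-cycle, φ^3 is the identity, so φ^15 = φ^0 there (15 ≡ 0 mod 3).
So φ^15(4) = 4.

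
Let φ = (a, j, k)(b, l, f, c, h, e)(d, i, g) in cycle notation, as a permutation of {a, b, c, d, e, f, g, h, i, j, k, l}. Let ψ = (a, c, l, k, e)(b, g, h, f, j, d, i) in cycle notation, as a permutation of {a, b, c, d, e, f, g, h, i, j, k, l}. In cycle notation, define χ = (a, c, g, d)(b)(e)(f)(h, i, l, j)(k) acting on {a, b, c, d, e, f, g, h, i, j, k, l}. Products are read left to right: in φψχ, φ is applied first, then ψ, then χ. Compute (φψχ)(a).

Chase a: φ(a) = j; ψ(j) = d; χ(d) = a. Hence (φψχ)(a) = a.

a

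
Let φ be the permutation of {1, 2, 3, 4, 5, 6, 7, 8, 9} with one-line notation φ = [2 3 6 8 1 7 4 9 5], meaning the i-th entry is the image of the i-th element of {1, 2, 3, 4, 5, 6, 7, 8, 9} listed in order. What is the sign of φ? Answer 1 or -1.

In disjoint-cycle form the cycle lengths are 9.
A cycle is odd iff its length is even; φ has 0 even-length cycles, so sgn(φ) = (−1)^0 and φ is even.

1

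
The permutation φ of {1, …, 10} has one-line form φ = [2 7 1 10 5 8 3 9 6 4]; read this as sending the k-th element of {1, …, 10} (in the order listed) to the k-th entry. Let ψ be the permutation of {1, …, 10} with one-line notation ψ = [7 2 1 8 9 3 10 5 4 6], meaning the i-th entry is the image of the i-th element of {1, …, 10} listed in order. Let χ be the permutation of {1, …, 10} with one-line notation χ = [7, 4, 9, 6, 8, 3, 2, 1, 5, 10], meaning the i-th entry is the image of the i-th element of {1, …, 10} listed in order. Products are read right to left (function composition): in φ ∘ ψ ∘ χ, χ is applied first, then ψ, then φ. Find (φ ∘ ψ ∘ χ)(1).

4

(φ ∘ ψ ∘ χ)(1) = φ(ψ(χ(1))). χ(1) = 7, then ψ(7) = 10, then φ(10) = 4, so the result is 4.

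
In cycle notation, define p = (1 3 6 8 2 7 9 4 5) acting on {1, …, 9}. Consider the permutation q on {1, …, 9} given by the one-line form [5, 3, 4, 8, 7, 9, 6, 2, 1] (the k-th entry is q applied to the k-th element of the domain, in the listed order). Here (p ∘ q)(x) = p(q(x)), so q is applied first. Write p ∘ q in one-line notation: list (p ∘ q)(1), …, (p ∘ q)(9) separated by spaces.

Chase each element through q then p: 1 → 5 → 1; 2 → 3 → 6; 3 → 4 → 5; 4 → 8 → 2; 5 → 7 → 9; 6 → 9 → 4; 7 → 6 → 8; 8 → 2 → 7; 9 → 1 → 3.
Collecting the images, p ∘ q = [1 6 5 2 9 4 8 7 3].

1 6 5 2 9 4 8 7 3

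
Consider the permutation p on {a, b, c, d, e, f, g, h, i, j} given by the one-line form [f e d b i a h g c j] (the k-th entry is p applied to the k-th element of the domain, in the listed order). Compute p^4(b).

Tracing b → e → … returns to b after 5 steps, so b lies in a 5-cycle (b, e, i, c, d).
Advancing 4 steps from b: b → e → i → c → d.

d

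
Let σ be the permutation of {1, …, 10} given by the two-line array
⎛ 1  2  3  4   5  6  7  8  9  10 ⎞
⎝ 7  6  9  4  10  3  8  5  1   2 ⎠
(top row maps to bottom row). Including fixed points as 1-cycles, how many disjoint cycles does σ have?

The cycle decomposition is (1 7 8 5 10 2 6 3 9)(4), which has 2 cycles (counting 1-cycles).

2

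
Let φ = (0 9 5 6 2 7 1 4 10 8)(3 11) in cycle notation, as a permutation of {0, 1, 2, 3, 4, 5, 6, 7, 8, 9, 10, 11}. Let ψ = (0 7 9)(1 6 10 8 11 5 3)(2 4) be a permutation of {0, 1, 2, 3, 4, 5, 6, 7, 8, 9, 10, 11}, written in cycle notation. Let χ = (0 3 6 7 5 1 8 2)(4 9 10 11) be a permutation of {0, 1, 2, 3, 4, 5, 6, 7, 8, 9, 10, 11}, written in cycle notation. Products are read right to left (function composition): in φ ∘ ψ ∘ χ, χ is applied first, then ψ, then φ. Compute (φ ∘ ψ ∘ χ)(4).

Apply the permutations in order: χ(4) = 9, then ψ(9) = 0, then φ(0) = 9. So (φ ∘ ψ ∘ χ)(4) = 9.

9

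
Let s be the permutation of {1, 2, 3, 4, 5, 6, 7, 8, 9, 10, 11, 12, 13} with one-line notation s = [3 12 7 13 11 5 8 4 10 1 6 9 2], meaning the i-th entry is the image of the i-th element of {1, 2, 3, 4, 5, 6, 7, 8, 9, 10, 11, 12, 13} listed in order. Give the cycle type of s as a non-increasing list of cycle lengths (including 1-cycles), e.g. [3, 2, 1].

The disjoint cycles are (1 3 7 8 4 13 2 12 9 10)(5 11 6), with lengths 10, 3 in non-increasing order.

[10, 3]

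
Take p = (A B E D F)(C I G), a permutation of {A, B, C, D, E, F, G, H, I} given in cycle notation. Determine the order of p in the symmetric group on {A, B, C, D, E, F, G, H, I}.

15

The disjoint cycles have lengths 5, 3, 1.
Since disjoint cycles commute, ord(p) = lcm(5, 3) = 15.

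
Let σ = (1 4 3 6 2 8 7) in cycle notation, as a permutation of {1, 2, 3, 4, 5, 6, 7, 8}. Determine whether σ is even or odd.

The cycle lengths are 7, 1.
A cycle of length ℓ contributes ℓ−1 transpositions, so σ is a product of 6 transpositions — even.

even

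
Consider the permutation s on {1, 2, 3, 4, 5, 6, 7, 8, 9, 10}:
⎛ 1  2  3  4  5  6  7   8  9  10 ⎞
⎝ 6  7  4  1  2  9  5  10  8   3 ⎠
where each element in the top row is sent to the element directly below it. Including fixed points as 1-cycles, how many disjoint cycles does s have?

The cycle decomposition is (1 6 9 8 10 3 4)(2 7 5), which has 2 cycles (counting 1-cycles).

2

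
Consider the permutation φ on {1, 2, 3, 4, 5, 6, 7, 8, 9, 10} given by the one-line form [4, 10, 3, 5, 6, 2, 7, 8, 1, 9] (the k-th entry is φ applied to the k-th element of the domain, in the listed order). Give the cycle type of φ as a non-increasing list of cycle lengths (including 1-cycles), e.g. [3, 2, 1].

The disjoint cycles are (1, 4, 5, 6, 2, 10, 9)(3)(7)(8), with lengths 7, 1, 1, 1 in non-increasing order.

[7, 1, 1, 1]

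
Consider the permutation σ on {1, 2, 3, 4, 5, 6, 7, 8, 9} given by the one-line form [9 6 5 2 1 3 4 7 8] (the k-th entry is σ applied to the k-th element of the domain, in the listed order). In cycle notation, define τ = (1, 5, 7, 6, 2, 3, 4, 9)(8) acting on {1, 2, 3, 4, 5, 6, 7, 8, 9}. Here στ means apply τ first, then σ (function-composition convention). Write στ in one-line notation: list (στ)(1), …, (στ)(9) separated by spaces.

(στ)(x) = σ(τ(x)). Computing each image: σ(τ(1)) = σ(5) = 1, σ(τ(2)) = σ(3) = 5, σ(τ(3)) = σ(4) = 2, σ(τ(4)) = σ(9) = 8, σ(τ(5)) = σ(7) = 4, σ(τ(6)) = σ(2) = 6, σ(τ(7)) = σ(6) = 3, σ(τ(8)) = σ(8) = 7, σ(τ(9)) = σ(1) = 9.
Hence στ = [1 5 2 8 4 6 3 7 9].

1 5 2 8 4 6 3 7 9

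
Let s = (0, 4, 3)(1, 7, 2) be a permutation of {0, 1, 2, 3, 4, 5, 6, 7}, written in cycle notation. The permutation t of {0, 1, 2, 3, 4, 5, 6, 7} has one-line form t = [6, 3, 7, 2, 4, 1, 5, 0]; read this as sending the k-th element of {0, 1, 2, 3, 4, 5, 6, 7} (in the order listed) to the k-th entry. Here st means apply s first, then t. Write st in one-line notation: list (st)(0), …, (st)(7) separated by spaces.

4 0 3 6 2 1 5 7

(st)(x) = t(s(x)). Computing each image: t(s(0)) = t(4) = 4, t(s(1)) = t(7) = 0, t(s(2)) = t(1) = 3, t(s(3)) = t(0) = 6, t(s(4)) = t(3) = 2, t(s(5)) = t(5) = 1, t(s(6)) = t(6) = 5, t(s(7)) = t(2) = 7.
Hence st = [4 0 3 6 2 1 5 7].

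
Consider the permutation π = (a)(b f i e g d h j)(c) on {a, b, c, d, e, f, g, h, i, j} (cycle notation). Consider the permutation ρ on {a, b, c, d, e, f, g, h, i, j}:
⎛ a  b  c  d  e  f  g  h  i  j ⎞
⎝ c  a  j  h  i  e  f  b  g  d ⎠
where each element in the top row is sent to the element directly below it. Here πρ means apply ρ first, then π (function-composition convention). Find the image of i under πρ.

d

First apply ρ: ρ(i) = g, then π(g) = d. Thus (πρ)(i) = d.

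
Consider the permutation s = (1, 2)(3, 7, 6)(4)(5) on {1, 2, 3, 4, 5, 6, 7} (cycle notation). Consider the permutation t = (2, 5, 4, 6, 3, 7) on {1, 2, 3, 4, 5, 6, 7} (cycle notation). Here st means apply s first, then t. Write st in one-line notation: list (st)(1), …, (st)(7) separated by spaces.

5 1 2 6 4 7 3

For each element, apply s then t: 1 → 2 → 5; 2 → 1 → 1; 3 → 7 → 2; 4 → 4 → 6; 5 → 5 → 4; 6 → 3 → 7; 7 → 6 → 3.
Collecting the images, st = [5 1 2 6 4 7 3].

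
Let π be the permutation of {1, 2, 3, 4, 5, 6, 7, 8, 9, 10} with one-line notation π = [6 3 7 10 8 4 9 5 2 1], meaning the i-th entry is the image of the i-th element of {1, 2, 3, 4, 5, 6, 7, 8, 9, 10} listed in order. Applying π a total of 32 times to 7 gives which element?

7

Tracing 7 → 9 → … returns to 7 after 4 steps, so 7 lies in a 4-cycle (2 3 7 9).
On a 4-cycle, π^4 is the identity, so π^32 = π^0 there (32 ≡ 0 mod 4).
So π^32(7) = 7.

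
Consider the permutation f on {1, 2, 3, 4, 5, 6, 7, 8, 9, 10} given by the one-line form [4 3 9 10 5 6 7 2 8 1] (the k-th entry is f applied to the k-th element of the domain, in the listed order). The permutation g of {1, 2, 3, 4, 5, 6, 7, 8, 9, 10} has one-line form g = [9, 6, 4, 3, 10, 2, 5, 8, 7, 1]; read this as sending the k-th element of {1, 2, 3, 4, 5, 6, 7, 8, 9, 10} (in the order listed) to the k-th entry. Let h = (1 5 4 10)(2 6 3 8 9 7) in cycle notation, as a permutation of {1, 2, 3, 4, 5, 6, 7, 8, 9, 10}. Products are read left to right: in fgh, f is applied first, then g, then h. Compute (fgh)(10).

(fgh)(10) = h(g(f(10))). f(10) = 1, then g(1) = 9, then h(9) = 7, so the result is 7.

7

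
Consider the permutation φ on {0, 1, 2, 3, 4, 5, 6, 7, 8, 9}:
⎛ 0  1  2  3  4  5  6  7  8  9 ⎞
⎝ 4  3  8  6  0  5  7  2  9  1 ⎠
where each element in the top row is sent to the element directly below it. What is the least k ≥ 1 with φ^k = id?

Decomposing into disjoint cycles gives cycle lengths 7, 2, 1.
The order of φ is the least common multiple of its cycle lengths: lcm(7, 2) = 14.

14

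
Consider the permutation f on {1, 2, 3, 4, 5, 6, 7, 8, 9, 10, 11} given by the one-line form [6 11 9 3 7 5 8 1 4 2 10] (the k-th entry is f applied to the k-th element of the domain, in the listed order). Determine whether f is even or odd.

In disjoint-cycle form the cycle lengths are 5, 3, 3.
A cycle of length ℓ contributes ℓ−1 transpositions, so f is a product of 4 + 2 + 2 = 8 transpositions — even.

even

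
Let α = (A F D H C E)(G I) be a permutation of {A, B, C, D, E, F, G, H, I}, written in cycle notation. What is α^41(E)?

E lies in the 6-cycle (A F D H C E).
Since the cycle has length 6, α^41 acts on it the same as α^5 (41 mod 6 = 5).
Advancing 5 steps from E: E → A → F → D → H → C.

C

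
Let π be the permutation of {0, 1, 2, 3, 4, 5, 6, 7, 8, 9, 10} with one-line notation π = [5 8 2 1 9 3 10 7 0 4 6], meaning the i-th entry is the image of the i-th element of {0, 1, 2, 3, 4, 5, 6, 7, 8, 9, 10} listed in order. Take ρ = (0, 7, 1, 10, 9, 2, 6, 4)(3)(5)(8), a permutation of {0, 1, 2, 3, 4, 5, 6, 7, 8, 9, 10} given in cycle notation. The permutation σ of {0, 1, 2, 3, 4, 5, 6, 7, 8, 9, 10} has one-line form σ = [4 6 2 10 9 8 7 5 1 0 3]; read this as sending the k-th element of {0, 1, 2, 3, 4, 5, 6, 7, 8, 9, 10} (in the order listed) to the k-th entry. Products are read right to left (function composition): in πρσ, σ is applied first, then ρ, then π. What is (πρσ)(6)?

(πρσ)(6) = π(ρ(σ(6))). σ(6) = 7, then ρ(7) = 1, then π(1) = 8, so the result is 8.

8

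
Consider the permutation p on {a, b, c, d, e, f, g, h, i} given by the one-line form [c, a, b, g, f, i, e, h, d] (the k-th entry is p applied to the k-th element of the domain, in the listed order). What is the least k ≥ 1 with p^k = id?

15

Decomposing into disjoint cycles gives cycle lengths 5, 3, 1.
The order of p is the least common multiple of its cycle lengths: lcm(5, 3) = 15.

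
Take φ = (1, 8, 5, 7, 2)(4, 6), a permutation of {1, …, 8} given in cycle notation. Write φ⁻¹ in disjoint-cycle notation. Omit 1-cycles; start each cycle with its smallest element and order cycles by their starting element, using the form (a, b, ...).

(1, 2, 7, 5, 8)(4, 6)

The inverse reverses each cycle.
After reversing and putting each cycle's least element first, φ⁻¹ = (1, 2, 7, 5, 8)(4, 6).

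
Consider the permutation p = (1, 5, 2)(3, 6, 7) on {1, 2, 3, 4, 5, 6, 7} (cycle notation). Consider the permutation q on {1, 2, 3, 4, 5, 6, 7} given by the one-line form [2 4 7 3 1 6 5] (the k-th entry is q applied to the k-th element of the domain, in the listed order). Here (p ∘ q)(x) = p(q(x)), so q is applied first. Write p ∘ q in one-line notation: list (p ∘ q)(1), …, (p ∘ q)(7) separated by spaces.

1 4 3 6 5 7 2

For each element, apply q then p: 1 → 2 → 1; 2 → 4 → 4; 3 → 7 → 3; 4 → 3 → 6; 5 → 1 → 5; 6 → 6 → 7; 7 → 5 → 2.
Collecting the images, p ∘ q = [1 4 3 6 5 7 2].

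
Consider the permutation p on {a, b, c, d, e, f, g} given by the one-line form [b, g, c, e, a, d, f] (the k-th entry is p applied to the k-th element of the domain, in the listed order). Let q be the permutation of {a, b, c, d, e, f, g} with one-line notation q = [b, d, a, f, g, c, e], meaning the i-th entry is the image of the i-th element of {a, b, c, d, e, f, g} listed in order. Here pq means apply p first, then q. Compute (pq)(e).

b

First apply p: p(e) = a, then q(a) = b. Thus (pq)(e) = b.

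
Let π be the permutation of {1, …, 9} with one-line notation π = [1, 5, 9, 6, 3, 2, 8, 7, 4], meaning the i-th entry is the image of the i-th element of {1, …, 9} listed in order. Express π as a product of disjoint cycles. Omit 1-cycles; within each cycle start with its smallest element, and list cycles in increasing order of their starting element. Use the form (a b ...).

Start at 2 and follow images: 2 → 5 → 3 → 9 → 4 → 6 → 2, giving the cycle (2 5 3 9 4 6).
Continuing from each remaining unvisited element yields (2 5 3 9 4 6)(7 8).

(2 5 3 9 4 6)(7 8)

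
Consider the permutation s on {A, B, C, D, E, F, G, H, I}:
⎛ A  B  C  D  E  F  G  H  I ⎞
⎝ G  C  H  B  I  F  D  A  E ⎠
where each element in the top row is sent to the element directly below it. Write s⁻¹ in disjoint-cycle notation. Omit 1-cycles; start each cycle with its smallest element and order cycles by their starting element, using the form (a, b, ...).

(A, H, C, B, D, G)(E, I)

First write s in disjoint cycles: (A, G, D, B, C, H)(E, I).
Reversing each cycle (and rotating so the smallest element leads) gives s⁻¹ = (A, H, C, B, D, G)(E, I).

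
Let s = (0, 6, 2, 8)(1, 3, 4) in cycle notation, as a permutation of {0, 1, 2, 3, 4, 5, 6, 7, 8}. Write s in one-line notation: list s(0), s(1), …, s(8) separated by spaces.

Each element maps to the next entry in its cycle (wrapping to the front): 0↦6, 1↦3, 2↦8, 3↦4, 4↦1, 5↦5, 6↦2, 7↦7, 8↦0.
Listing these in domain order gives 6 3 8 4 1 5 2 7 0.

6 3 8 4 1 5 2 7 0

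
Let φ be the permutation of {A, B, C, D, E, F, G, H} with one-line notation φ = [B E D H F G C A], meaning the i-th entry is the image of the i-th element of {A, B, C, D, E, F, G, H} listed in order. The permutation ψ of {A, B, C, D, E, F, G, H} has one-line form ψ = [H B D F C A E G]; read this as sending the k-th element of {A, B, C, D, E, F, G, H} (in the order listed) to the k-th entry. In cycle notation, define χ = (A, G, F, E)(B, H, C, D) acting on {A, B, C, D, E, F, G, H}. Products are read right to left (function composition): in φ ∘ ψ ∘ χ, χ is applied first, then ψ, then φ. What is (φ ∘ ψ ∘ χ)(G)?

(φ ∘ ψ ∘ χ)(G) = φ(ψ(χ(G))). χ(G) = F, then ψ(F) = A, then φ(A) = B, so the result is B.

B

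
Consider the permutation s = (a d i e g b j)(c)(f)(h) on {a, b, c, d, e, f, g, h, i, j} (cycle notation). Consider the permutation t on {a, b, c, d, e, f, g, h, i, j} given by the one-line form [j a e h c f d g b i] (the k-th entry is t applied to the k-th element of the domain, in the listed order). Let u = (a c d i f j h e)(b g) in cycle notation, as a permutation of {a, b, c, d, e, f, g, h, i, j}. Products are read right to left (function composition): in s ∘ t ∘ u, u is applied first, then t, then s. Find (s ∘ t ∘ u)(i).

Apply the permutations in order: u(i) = f, then t(f) = f, then s(f) = f. So (s ∘ t ∘ u)(i) = f.

f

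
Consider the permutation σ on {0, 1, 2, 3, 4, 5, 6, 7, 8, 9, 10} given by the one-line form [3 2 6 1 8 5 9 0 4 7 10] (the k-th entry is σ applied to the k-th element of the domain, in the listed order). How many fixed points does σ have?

2

The fixed points (elements with σ(x) = x) are {5, 10}, so there are 2.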